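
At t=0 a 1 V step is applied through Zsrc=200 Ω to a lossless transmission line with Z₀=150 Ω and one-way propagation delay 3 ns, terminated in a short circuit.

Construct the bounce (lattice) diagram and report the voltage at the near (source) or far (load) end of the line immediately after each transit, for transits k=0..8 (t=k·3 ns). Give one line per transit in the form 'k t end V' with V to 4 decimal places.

0 0 source 0.4286
1 3 load 0.0000
2 6 source -0.0612
3 9 load 0.0000
4 12 source 0.0087
5 15 load 0.0000
6 18 source -0.0012
7 21 load 0.0000
8 24 source 0.0002

Γ_L=-1.000000, Γ_S=0.142857; launch V₁=1·150/350=0.428571
k=0 src: V=0.4286
k=1 load: inc=0.428571, refl=0.428571·-1.000000=-0.4286; V=0.000000+0.428571+-0.428571=0.0000
k=2 src: inc=-0.428571, refl=-0.428571·0.142857=-0.0612; V=0.428571+-0.428571+-0.061224=-0.0612
k=3 load: inc=-0.061224, refl=-0.061224·-1.000000=0.0612; V=0.000000+-0.061224+0.061224=0.0000
k=4 src: inc=0.061224, refl=0.061224·0.142857=0.0087; V=-0.061224+0.061224+0.008746=0.0087
k=5 load: inc=0.008746, refl=0.008746·-1.000000=-0.0087; V=0.000000+0.008746+-0.008746=0.0000
k=6 src: inc=-0.008746, refl=-0.008746·0.142857=-0.0012; V=0.008746+-0.008746+-0.001249=-0.0012
k=7 load: inc=-0.001249, refl=-0.001249·-1.000000=0.0012; V=0.000000+-0.001249+0.001249=0.0000
k=8 src: inc=0.001249, refl=0.001249·0.142857=0.0002; V=-0.001249+0.001249+0.000178=0.0002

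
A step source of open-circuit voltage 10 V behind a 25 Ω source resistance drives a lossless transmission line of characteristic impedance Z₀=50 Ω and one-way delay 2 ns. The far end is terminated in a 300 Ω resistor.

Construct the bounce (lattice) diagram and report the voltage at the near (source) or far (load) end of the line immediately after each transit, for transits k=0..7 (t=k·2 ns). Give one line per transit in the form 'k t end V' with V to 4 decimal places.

0 0 source 6.6667
1 2 load 11.4286
2 4 source 9.8413
3 6 load 8.7075
4 8 source 9.0854
5 10 load 9.3554
6 12 source 9.2654
7 14 load 9.2011

Γ_L=0.714286, Γ_S=-0.333333; launch V₁=10·50/75=6.666667
k=0 src: V=6.6667
k=1 load: inc=6.666667, refl=6.666667·0.714286=4.7619; V=0.000000+6.666667+4.761905=11.4286
k=2 src: inc=4.761905, refl=4.761905·-0.333333=-1.5873; V=6.666667+4.761905+-1.587302=9.8413
k=3 load: inc=-1.587302, refl=-1.587302·0.714286=-1.1338; V=11.428571+-1.587302+-1.133787=8.7075
k=4 src: inc=-1.133787, refl=-1.133787·-0.333333=0.3779; V=9.841270+-1.133787+0.377929=9.0854
k=5 load: inc=0.377929, refl=0.377929·0.714286=0.2699; V=8.707483+0.377929+0.269949=9.3554
k=6 src: inc=0.269949, refl=0.269949·-0.333333=-0.0900; V=9.085412+0.269949+-0.089983=9.2654
k=7 load: inc=-0.089983, refl=-0.089983·0.714286=-0.0643; V=9.355361+-0.089983+-0.064274=9.2011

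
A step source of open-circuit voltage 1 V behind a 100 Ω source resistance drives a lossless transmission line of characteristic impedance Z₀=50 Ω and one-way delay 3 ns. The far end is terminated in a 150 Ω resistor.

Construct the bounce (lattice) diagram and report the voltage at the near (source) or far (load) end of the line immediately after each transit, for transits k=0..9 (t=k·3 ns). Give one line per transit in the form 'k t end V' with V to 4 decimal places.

0 0 source 0.3333
1 3 load 0.5000
2 6 source 0.5556
3 9 load 0.5833
4 12 source 0.5926
5 15 load 0.5972
6 18 source 0.5988
7 21 load 0.5995
8 24 source 0.5998
9 27 load 0.5999

Γ_L=0.500000, Γ_S=0.333333; launch V₁=1·50/150=0.333333
k=0 src: V=0.3333
k=1 load: inc=0.333333, refl=0.333333·0.500000=0.1667; V=0.000000+0.333333+0.166667=0.5000
k=2 src: inc=0.166667, refl=0.166667·0.333333=0.0556; V=0.333333+0.166667+0.055556=0.5556
k=3 load: inc=0.055556, refl=0.055556·0.500000=0.0278; V=0.500000+0.055556+0.027778=0.5833
k=4 src: inc=0.027778, refl=0.027778·0.333333=0.0093; V=0.555556+0.027778+0.009259=0.5926
k=5 load: inc=0.009259, refl=0.009259·0.500000=0.0046; V=0.583333+0.009259+0.004630=0.5972
k=6 src: inc=0.004630, refl=0.004630·0.333333=0.0015; V=0.592593+0.004630+0.001543=0.5988
k=7 load: inc=0.001543, refl=0.001543·0.500000=0.0008; V=0.597222+0.001543+0.000772=0.5995
k=8 src: inc=0.000772, refl=0.000772·0.333333=0.0003; V=0.598765+0.000772+0.000257=0.5998
k=9 load: inc=0.000257, refl=0.000257·0.500000=0.0001; V=0.599537+0.000257+0.000129=0.5999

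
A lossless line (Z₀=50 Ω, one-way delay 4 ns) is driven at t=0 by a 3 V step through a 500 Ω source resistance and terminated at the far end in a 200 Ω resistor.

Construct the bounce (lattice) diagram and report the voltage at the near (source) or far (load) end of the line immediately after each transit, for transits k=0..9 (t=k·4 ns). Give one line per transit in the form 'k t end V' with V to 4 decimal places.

0 0 source 0.2727
1 4 load 0.4364
2 8 source 0.5702
3 12 load 0.6506
4 16 source 0.7163
5 20 load 0.7557
6 24 source 0.7880
7 28 load 0.8074
8 32 source 0.8232
9 36 load 0.8327

Γ_L=0.600000, Γ_S=0.818182; launch V₁=3·50/550=0.272727
k=0 src: V=0.2727
k=1 load: inc=0.272727, refl=0.272727·0.600000=0.1636; V=0.000000+0.272727+0.163636=0.4364
k=2 src: inc=0.163636, refl=0.163636·0.818182=0.1339; V=0.272727+0.163636+0.133884=0.5702
k=3 load: inc=0.133884, refl=0.133884·0.600000=0.0803; V=0.436364+0.133884+0.080331=0.6506
k=4 src: inc=0.080331, refl=0.080331·0.818182=0.0657; V=0.570248+0.080331+0.065725=0.7163
k=5 load: inc=0.065725, refl=0.065725·0.600000=0.0394; V=0.650579+0.065725+0.039435=0.7557
k=6 src: inc=0.039435, refl=0.039435·0.818182=0.0323; V=0.716304+0.039435+0.032265=0.7880
k=7 load: inc=0.032265, refl=0.032265·0.600000=0.0194; V=0.755739+0.032265+0.019359=0.8074
k=8 src: inc=0.019359, refl=0.019359·0.818182=0.0158; V=0.788004+0.019359+0.015839=0.8232
k=9 load: inc=0.015839, refl=0.015839·0.600000=0.0095; V=0.807363+0.015839+0.009504=0.8327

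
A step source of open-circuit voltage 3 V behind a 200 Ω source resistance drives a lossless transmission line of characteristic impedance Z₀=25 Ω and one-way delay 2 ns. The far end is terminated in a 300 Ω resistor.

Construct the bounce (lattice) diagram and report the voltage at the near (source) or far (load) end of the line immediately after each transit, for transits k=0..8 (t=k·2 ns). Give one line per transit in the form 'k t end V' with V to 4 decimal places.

0 0 source 0.3333
1 2 load 0.6154
2 4 source 0.8348
3 6 load 1.0204
4 8 source 1.1648
5 10 load 1.2869
6 12 source 1.3819
7 14 load 1.4623
8 16 source 1.5249

Γ_L=0.846154, Γ_S=0.777778; launch V₁=3·25/225=0.333333
k=0 src: V=0.3333
k=1 load: inc=0.333333, refl=0.333333·0.846154=0.2821; V=0.000000+0.333333+0.282051=0.6154
k=2 src: inc=0.282051, refl=0.282051·0.777778=0.2194; V=0.333333+0.282051+0.219373=0.8348
k=3 load: inc=0.219373, refl=0.219373·0.846154=0.1856; V=0.615385+0.219373+0.185623=1.0204
k=4 src: inc=0.185623, refl=0.185623·0.777778=0.1444; V=0.834758+0.185623+0.144374=1.1648
k=5 load: inc=0.144374, refl=0.144374·0.846154=0.1222; V=1.020381+0.144374+0.122162=1.2869
k=6 src: inc=0.122162, refl=0.122162·0.777778=0.0950; V=1.164755+0.122162+0.095015=1.3819
k=7 load: inc=0.095015, refl=0.095015·0.846154=0.0804; V=1.286918+0.095015+0.080398=1.4623
k=8 src: inc=0.080398, refl=0.080398·0.777778=0.0625; V=1.381933+0.080398+0.062531=1.5249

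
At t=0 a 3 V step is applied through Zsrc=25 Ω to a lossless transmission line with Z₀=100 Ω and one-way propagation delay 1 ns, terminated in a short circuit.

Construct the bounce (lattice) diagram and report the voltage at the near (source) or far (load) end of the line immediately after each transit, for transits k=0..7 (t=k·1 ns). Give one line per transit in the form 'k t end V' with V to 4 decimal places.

Γ_L=-1.000000, Γ_S=-0.600000; launch V₁=3·100/125=2.400000
k=0 src: V=2.4000
k=1 load: inc=2.400000, refl=2.400000·-1.000000=-2.4000; V=0.000000+2.400000+-2.400000=0.0000
k=2 src: inc=-2.400000, refl=-2.400000·-0.600000=1.4400; V=2.400000+-2.400000+1.440000=1.4400
k=3 load: inc=1.440000, refl=1.440000·-1.000000=-1.4400; V=0.000000+1.440000+-1.440000=0.0000
k=4 src: inc=-1.440000, refl=-1.440000·-0.600000=0.8640; V=1.440000+-1.440000+0.864000=0.8640
k=5 load: inc=0.864000, refl=0.864000·-1.000000=-0.8640; V=0.000000+0.864000+-0.864000=0.0000
k=6 src: inc=-0.864000, refl=-0.864000·-0.600000=0.5184; V=0.864000+-0.864000+0.518400=0.5184
k=7 load: inc=0.518400, refl=0.518400·-1.000000=-0.5184; V=0.000000+0.518400+-0.518400=0.0000

0 0 source 2.4000
1 1 load 0.0000
2 2 source 1.4400
3 3 load 0.0000
4 4 source 0.8640
5 5 load 0.0000
6 6 source 0.5184
7 7 load 0.0000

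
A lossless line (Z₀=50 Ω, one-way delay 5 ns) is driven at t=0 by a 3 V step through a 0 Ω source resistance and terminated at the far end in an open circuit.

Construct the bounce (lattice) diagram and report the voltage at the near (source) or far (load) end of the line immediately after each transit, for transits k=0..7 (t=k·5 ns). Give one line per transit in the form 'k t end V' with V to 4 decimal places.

0 0 source 3.0000
1 5 load 6.0000
2 10 source 3.0000
3 15 load 0.0000
4 20 source 3.0000
5 25 load 6.0000
6 30 source 3.0000
7 35 load 0.0000

Γ_L=1.000000, Γ_S=-1.000000; launch V₁=3·50/50=3.000000
k=0 src: V=3.0000
k=1 load: inc=3.000000, refl=3.000000·1.000000=3.0000; V=0.000000+3.000000+3.000000=6.0000
k=2 src: inc=3.000000, refl=3.000000·-1.000000=-3.0000; V=3.000000+3.000000+-3.000000=3.0000
k=3 load: inc=-3.000000, refl=-3.000000·1.000000=-3.0000; V=6.000000+-3.000000+-3.000000=0.0000
k=4 src: inc=-3.000000, refl=-3.000000·-1.000000=3.0000; V=3.000000+-3.000000+3.000000=3.0000
k=5 load: inc=3.000000, refl=3.000000·1.000000=3.0000; V=0.000000+3.000000+3.000000=6.0000
k=6 src: inc=3.000000, refl=3.000000·-1.000000=-3.0000; V=3.000000+3.000000+-3.000000=3.0000
k=7 load: inc=-3.000000, refl=-3.000000·1.000000=-3.0000; V=6.000000+-3.000000+-3.000000=0.0000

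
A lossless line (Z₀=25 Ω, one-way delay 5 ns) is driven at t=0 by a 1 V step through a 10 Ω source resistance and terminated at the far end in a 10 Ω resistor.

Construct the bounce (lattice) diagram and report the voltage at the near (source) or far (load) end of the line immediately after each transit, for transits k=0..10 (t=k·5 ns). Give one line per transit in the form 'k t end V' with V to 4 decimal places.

Γ_L=-0.428571, Γ_S=-0.428571; launch V₁=1·25/35=0.714286
k=0 src: V=0.7143
k=1 load: inc=0.714286, refl=0.714286·-0.428571=-0.3061; V=0.000000+0.714286+-0.306122=0.4082
k=2 src: inc=-0.306122, refl=-0.306122·-0.428571=0.1312; V=0.714286+-0.306122+0.131195=0.5394
k=3 load: inc=0.131195, refl=0.131195·-0.428571=-0.0562; V=0.408163+0.131195+-0.056227=0.4831
k=4 src: inc=-0.056227, refl=-0.056227·-0.428571=0.0241; V=0.539359+-0.056227+0.024097=0.5072
k=5 load: inc=0.024097, refl=0.024097·-0.428571=-0.0103; V=0.483132+0.024097+-0.010327=0.4969
k=6 src: inc=-0.010327, refl=-0.010327·-0.428571=0.0044; V=0.507229+-0.010327+0.004426=0.5013
k=7 load: inc=0.004426, refl=0.004426·-0.428571=-0.0019; V=0.496902+0.004426+-0.001897=0.4994
k=8 src: inc=-0.001897, refl=-0.001897·-0.428571=0.0008; V=0.501328+-0.001897+0.000813=0.5002
k=9 load: inc=0.000813, refl=0.000813·-0.428571=-0.0003; V=0.499431+0.000813+-0.000348=0.4999
k=10 src: inc=-0.000348, refl=-0.000348·-0.428571=0.0001; V=0.500244+-0.000348+0.000149=0.5000

0 0 source 0.7143
1 5 load 0.4082
2 10 source 0.5394
3 15 load 0.4831
4 20 source 0.5072
5 25 load 0.4969
6 30 source 0.5013
7 35 load 0.4994
8 40 source 0.5002
9 45 load 0.4999
10 50 source 0.5000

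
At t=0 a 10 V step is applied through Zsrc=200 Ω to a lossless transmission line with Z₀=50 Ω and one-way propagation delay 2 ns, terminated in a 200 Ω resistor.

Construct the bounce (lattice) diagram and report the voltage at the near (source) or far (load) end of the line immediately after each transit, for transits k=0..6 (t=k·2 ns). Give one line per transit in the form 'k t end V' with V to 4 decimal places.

Γ_L=0.600000, Γ_S=0.600000; launch V₁=10·50/250=2.000000
k=0 src: V=2.0000
k=1 load: inc=2.000000, refl=2.000000·0.600000=1.2000; V=0.000000+2.000000+1.200000=3.2000
k=2 src: inc=1.200000, refl=1.200000·0.600000=0.7200; V=2.000000+1.200000+0.720000=3.9200
k=3 load: inc=0.720000, refl=0.720000·0.600000=0.4320; V=3.200000+0.720000+0.432000=4.3520
k=4 src: inc=0.432000, refl=0.432000·0.600000=0.2592; V=3.920000+0.432000+0.259200=4.6112
k=5 load: inc=0.259200, refl=0.259200·0.600000=0.1555; V=4.352000+0.259200+0.155520=4.7667
k=6 src: inc=0.155520, refl=0.155520·0.600000=0.0933; V=4.611200+0.155520+0.093312=4.8600

0 0 source 2.0000
1 2 load 3.2000
2 4 source 3.9200
3 6 load 4.3520
4 8 source 4.6112
5 10 load 4.7667
6 12 source 4.8600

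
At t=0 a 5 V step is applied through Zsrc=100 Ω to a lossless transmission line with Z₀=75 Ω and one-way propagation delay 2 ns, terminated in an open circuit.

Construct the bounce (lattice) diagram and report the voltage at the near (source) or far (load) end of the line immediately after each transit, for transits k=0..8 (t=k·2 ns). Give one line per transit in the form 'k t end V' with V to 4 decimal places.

0 0 source 2.1429
1 2 load 4.2857
2 4 source 4.5918
3 6 load 4.8980
4 8 source 4.9417
5 10 load 4.9854
6 12 source 4.9917
7 14 load 4.9979
8 16 source 4.9988

Γ_L=1.000000, Γ_S=0.142857; launch V₁=5·75/175=2.142857
k=0 src: V=2.1429
k=1 load: inc=2.142857, refl=2.142857·1.000000=2.1429; V=0.000000+2.142857+2.142857=4.2857
k=2 src: inc=2.142857, refl=2.142857·0.142857=0.3061; V=2.142857+2.142857+0.306122=4.5918
k=3 load: inc=0.306122, refl=0.306122·1.000000=0.3061; V=4.285714+0.306122+0.306122=4.8980
k=4 src: inc=0.306122, refl=0.306122·0.142857=0.0437; V=4.591837+0.306122+0.043732=4.9417
k=5 load: inc=0.043732, refl=0.043732·1.000000=0.0437; V=4.897959+0.043732+0.043732=4.9854
k=6 src: inc=0.043732, refl=0.043732·0.142857=0.0062; V=4.941691+0.043732+0.006247=4.9917
k=7 load: inc=0.006247, refl=0.006247·1.000000=0.0062; V=4.985423+0.006247+0.006247=4.9979
k=8 src: inc=0.006247, refl=0.006247·0.142857=0.0009; V=4.991670+0.006247+0.000892=4.9988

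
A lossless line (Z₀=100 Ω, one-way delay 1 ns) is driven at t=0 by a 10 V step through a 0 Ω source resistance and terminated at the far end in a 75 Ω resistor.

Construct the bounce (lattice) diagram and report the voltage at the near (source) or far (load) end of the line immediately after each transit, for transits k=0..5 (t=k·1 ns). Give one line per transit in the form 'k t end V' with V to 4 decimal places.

Γ_L=-0.142857, Γ_S=-1.000000; launch V₁=10·100/100=10.000000
k=0 src: V=10.0000
k=1 load: inc=10.000000, refl=10.000000·-0.142857=-1.4286; V=0.000000+10.000000+-1.428571=8.5714
k=2 src: inc=-1.428571, refl=-1.428571·-1.000000=1.4286; V=10.000000+-1.428571+1.428571=10.0000
k=3 load: inc=1.428571, refl=1.428571·-0.142857=-0.2041; V=8.571429+1.428571+-0.204082=9.7959
k=4 src: inc=-0.204082, refl=-0.204082·-1.000000=0.2041; V=10.000000+-0.204082+0.204082=10.0000
k=5 load: inc=0.204082, refl=0.204082·-0.142857=-0.0292; V=9.795918+0.204082+-0.029155=9.9708

0 0 source 10.0000
1 1 load 8.5714
2 2 source 10.0000
3 3 load 9.7959
4 4 source 10.0000
5 5 load 9.9708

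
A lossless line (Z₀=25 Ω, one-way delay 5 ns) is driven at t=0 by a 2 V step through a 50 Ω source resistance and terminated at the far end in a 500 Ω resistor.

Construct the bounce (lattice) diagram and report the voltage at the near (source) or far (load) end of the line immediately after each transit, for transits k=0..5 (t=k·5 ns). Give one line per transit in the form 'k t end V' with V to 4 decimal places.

Γ_L=0.904762, Γ_S=0.333333; launch V₁=2·25/75=0.666667
k=0 src: V=0.6667
k=1 load: inc=0.666667, refl=0.666667·0.904762=0.6032; V=0.000000+0.666667+0.603175=1.2698
k=2 src: inc=0.603175, refl=0.603175·0.333333=0.2011; V=0.666667+0.603175+0.201058=1.4709
k=3 load: inc=0.201058, refl=0.201058·0.904762=0.1819; V=1.269841+0.201058+0.181910=1.6528
k=4 src: inc=0.181910, refl=0.181910·0.333333=0.0606; V=1.470899+0.181910+0.060637=1.7134
k=5 load: inc=0.060637, refl=0.060637·0.904762=0.0549; V=1.652809+0.060637+0.054862=1.7683

0 0 source 0.6667
1 5 load 1.2698
2 10 source 1.4709
3 15 load 1.6528
4 20 source 1.7134
5 25 load 1.7683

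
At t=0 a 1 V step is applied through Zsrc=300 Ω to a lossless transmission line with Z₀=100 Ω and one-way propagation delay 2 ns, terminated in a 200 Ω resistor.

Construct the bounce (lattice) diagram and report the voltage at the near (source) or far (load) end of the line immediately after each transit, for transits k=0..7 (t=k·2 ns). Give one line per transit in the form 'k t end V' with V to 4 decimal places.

Γ_L=0.333333, Γ_S=0.500000; launch V₁=1·100/400=0.250000
k=0 src: V=0.2500
k=1 load: inc=0.250000, refl=0.250000·0.333333=0.0833; V=0.000000+0.250000+0.083333=0.3333
k=2 src: inc=0.083333, refl=0.083333·0.500000=0.0417; V=0.250000+0.083333+0.041667=0.3750
k=3 load: inc=0.041667, refl=0.041667·0.333333=0.0139; V=0.333333+0.041667+0.013889=0.3889
k=4 src: inc=0.013889, refl=0.013889·0.500000=0.0069; V=0.375000+0.013889+0.006944=0.3958
k=5 load: inc=0.006944, refl=0.006944·0.333333=0.0023; V=0.388889+0.006944+0.002315=0.3981
k=6 src: inc=0.002315, refl=0.002315·0.500000=0.0012; V=0.395833+0.002315+0.001157=0.3993
k=7 load: inc=0.001157, refl=0.001157·0.333333=0.0004; V=0.398148+0.001157+0.000386=0.3997

0 0 source 0.2500
1 2 load 0.3333
2 4 source 0.3750
3 6 load 0.3889
4 8 source 0.3958
5 10 load 0.3981
6 12 source 0.3993
7 14 load 0.3997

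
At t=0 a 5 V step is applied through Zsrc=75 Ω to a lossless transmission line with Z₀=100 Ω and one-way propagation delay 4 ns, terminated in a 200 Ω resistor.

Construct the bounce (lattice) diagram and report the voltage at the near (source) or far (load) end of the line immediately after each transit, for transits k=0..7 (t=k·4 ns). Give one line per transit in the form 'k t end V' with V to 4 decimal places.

Γ_L=0.333333, Γ_S=-0.142857; launch V₁=5·100/175=2.857143
k=0 src: V=2.8571
k=1 load: inc=2.857143, refl=2.857143·0.333333=0.9524; V=0.000000+2.857143+0.952381=3.8095
k=2 src: inc=0.952381, refl=0.952381·-0.142857=-0.1361; V=2.857143+0.952381+-0.136054=3.6735
k=3 load: inc=-0.136054, refl=-0.136054·0.333333=-0.0454; V=3.809524+-0.136054+-0.045351=3.6281
k=4 src: inc=-0.045351, refl=-0.045351·-0.142857=0.0065; V=3.673469+-0.045351+0.006479=3.6346
k=5 load: inc=0.006479, refl=0.006479·0.333333=0.0022; V=3.628118+0.006479+0.002160=3.6368
k=6 src: inc=0.002160, refl=0.002160·-0.142857=-0.0003; V=3.634597+0.002160+-0.000309=3.6364
k=7 load: inc=-0.000309, refl=-0.000309·0.333333=-0.0001; V=3.636756+-0.000309+-0.000103=3.6363

0 0 source 2.8571
1 4 load 3.8095
2 8 source 3.6735
3 12 load 3.6281
4 16 source 3.6346
5 20 load 3.6368
6 24 source 3.6364
7 28 load 3.6363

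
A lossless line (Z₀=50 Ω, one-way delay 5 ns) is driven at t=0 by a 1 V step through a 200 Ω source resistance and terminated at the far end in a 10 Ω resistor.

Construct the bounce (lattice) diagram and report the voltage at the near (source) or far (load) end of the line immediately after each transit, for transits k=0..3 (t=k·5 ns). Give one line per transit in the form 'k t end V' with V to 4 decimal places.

0 0 source 0.2000
1 5 load 0.0667
2 10 source -0.0133
3 15 load 0.0400

Γ_L=-0.666667, Γ_S=0.600000; launch V₁=1·50/250=0.200000
k=0 src: V=0.2000
k=1 load: inc=0.200000, refl=0.200000·-0.666667=-0.1333; V=0.000000+0.200000+-0.133333=0.0667
k=2 src: inc=-0.133333, refl=-0.133333·0.600000=-0.0800; V=0.200000+-0.133333+-0.080000=-0.0133
k=3 load: inc=-0.080000, refl=-0.080000·-0.666667=0.0533; V=0.066667+-0.080000+0.053333=0.0400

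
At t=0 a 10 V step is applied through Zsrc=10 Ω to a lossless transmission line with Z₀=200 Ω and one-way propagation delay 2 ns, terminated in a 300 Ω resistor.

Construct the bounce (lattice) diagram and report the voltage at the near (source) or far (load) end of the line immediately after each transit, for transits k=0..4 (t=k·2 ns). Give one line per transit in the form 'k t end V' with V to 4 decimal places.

0 0 source 9.5238
1 2 load 11.4286
2 4 source 9.7052
3 6 load 9.3605
4 8 source 9.6724

Γ_L=0.200000, Γ_S=-0.904762; launch V₁=10·200/210=9.523810
k=0 src: V=9.5238
k=1 load: inc=9.523810, refl=9.523810·0.200000=1.9048; V=0.000000+9.523810+1.904762=11.4286
k=2 src: inc=1.904762, refl=1.904762·-0.904762=-1.7234; V=9.523810+1.904762+-1.723356=9.7052
k=3 load: inc=-1.723356, refl=-1.723356·0.200000=-0.3447; V=11.428571+-1.723356+-0.344671=9.3605
k=4 src: inc=-0.344671, refl=-0.344671·-0.904762=0.3118; V=9.705215+-0.344671+0.311845=9.6724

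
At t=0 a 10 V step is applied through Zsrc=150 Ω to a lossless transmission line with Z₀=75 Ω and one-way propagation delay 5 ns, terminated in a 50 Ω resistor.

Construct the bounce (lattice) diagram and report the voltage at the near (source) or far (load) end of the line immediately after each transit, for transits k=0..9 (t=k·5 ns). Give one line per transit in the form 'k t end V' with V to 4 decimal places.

Γ_L=-0.200000, Γ_S=0.333333; launch V₁=10·75/225=3.333333
k=0 src: V=3.3333
k=1 load: inc=3.333333, refl=3.333333·-0.200000=-0.6667; V=0.000000+3.333333+-0.666667=2.6667
k=2 src: inc=-0.666667, refl=-0.666667·0.333333=-0.2222; V=3.333333+-0.666667+-0.222222=2.4444
k=3 load: inc=-0.222222, refl=-0.222222·-0.200000=0.0444; V=2.666667+-0.222222+0.044444=2.4889
k=4 src: inc=0.044444, refl=0.044444·0.333333=0.0148; V=2.444444+0.044444+0.014815=2.5037
k=5 load: inc=0.014815, refl=0.014815·-0.200000=-0.0030; V=2.488889+0.014815+-0.002963=2.5007
k=6 src: inc=-0.002963, refl=-0.002963·0.333333=-0.0010; V=2.503704+-0.002963+-0.000988=2.4998
k=7 load: inc=-0.000988, refl=-0.000988·-0.200000=0.0002; V=2.500741+-0.000988+0.000198=2.5000
k=8 src: inc=0.000198, refl=0.000198·0.333333=0.0001; V=2.499753+0.000198+0.000066=2.5000
k=9 load: inc=0.000066, refl=0.000066·-0.200000=-0.0000; V=2.499951+0.000066+-0.000013=2.5000

0 0 source 3.3333
1 5 load 2.6667
2 10 source 2.4444
3 15 load 2.4889
4 20 source 2.5037
5 25 load 2.5007
6 30 source 2.4998
7 35 load 2.5000
8 40 source 2.5000
9 45 load 2.5000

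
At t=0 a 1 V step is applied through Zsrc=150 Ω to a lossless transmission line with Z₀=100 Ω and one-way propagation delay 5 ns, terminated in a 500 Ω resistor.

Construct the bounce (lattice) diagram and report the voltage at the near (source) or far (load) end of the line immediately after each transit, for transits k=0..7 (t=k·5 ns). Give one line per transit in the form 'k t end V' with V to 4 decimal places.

Γ_L=0.666667, Γ_S=0.200000; launch V₁=1·100/250=0.400000
k=0 src: V=0.4000
k=1 load: inc=0.400000, refl=0.400000·0.666667=0.2667; V=0.000000+0.400000+0.266667=0.6667
k=2 src: inc=0.266667, refl=0.266667·0.200000=0.0533; V=0.400000+0.266667+0.053333=0.7200
k=3 load: inc=0.053333, refl=0.053333·0.666667=0.0356; V=0.666667+0.053333+0.035556=0.7556
k=4 src: inc=0.035556, refl=0.035556·0.200000=0.0071; V=0.720000+0.035556+0.007111=0.7627
k=5 load: inc=0.007111, refl=0.007111·0.666667=0.0047; V=0.755556+0.007111+0.004741=0.7674
k=6 src: inc=0.004741, refl=0.004741·0.200000=0.0009; V=0.762667+0.004741+0.000948=0.7684
k=7 load: inc=0.000948, refl=0.000948·0.666667=0.0006; V=0.767407+0.000948+0.000632=0.7690

0 0 source 0.4000
1 5 load 0.6667
2 10 source 0.7200
3 15 load 0.7556
4 20 source 0.7627
5 25 load 0.7674
6 30 source 0.7684
7 35 load 0.7690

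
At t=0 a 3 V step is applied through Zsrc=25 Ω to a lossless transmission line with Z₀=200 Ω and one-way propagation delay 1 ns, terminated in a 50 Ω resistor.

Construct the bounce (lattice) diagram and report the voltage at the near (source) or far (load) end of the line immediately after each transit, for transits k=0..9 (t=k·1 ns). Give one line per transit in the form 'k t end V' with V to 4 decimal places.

Γ_L=-0.600000, Γ_S=-0.777778; launch V₁=3·200/225=2.666667
k=0 src: V=2.6667
k=1 load: inc=2.666667, refl=2.666667·-0.600000=-1.6000; V=0.000000+2.666667+-1.600000=1.0667
k=2 src: inc=-1.600000, refl=-1.600000·-0.777778=1.2444; V=2.666667+-1.600000+1.244444=2.3111
k=3 load: inc=1.244444, refl=1.244444·-0.600000=-0.7467; V=1.066667+1.244444+-0.746667=1.5644
k=4 src: inc=-0.746667, refl=-0.746667·-0.777778=0.5807; V=2.311111+-0.746667+0.580741=2.1452
k=5 load: inc=0.580741, refl=0.580741·-0.600000=-0.3484; V=1.564444+0.580741+-0.348444=1.7967
k=6 src: inc=-0.348444, refl=-0.348444·-0.777778=0.2710; V=2.145185+-0.348444+0.271012=2.0678
k=7 load: inc=0.271012, refl=0.271012·-0.600000=-0.1626; V=1.796741+0.271012+-0.162607=1.9051
k=8 src: inc=-0.162607, refl=-0.162607·-0.777778=0.1265; V=2.067753+-0.162607+0.126472=2.0316
k=9 load: inc=0.126472, refl=0.126472·-0.600000=-0.0759; V=1.905146+0.126472+-0.075883=1.9557

0 0 source 2.6667
1 1 load 1.0667
2 2 source 2.3111
3 3 load 1.5644
4 4 source 2.1452
5 5 load 1.7967
6 6 source 2.0678
7 7 load 1.9051
8 8 source 2.0316
9 9 load 1.9557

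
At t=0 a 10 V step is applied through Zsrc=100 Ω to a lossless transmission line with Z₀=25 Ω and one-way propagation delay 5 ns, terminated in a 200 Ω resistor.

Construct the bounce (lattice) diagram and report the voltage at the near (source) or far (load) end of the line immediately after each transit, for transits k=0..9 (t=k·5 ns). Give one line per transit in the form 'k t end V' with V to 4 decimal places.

Γ_L=0.777778, Γ_S=0.600000; launch V₁=10·25/125=2.000000
k=0 src: V=2.0000
k=1 load: inc=2.000000, refl=2.000000·0.777778=1.5556; V=0.000000+2.000000+1.555556=3.5556
k=2 src: inc=1.555556, refl=1.555556·0.600000=0.9333; V=2.000000+1.555556+0.933333=4.4889
k=3 load: inc=0.933333, refl=0.933333·0.777778=0.7259; V=3.555556+0.933333+0.725926=5.2148
k=4 src: inc=0.725926, refl=0.725926·0.600000=0.4356; V=4.488889+0.725926+0.435556=5.6504
k=5 load: inc=0.435556, refl=0.435556·0.777778=0.3388; V=5.214815+0.435556+0.338765=5.9891
k=6 src: inc=0.338765, refl=0.338765·0.600000=0.2033; V=5.650370+0.338765+0.203259=6.1924
k=7 load: inc=0.203259, refl=0.203259·0.777778=0.1581; V=5.989136+0.203259+0.158091=6.3505
k=8 src: inc=0.158091, refl=0.158091·0.600000=0.0949; V=6.192395+0.158091+0.094854=6.4453
k=9 load: inc=0.094854, refl=0.094854·0.777778=0.0738; V=6.350486+0.094854+0.073776=6.5191

0 0 source 2.0000
1 5 load 3.5556
2 10 source 4.4889
3 15 load 5.2148
4 20 source 5.6504
5 25 load 5.9891
6 30 source 6.1924
7 35 load 6.3505
8 40 source 6.4453
9 45 load 6.5191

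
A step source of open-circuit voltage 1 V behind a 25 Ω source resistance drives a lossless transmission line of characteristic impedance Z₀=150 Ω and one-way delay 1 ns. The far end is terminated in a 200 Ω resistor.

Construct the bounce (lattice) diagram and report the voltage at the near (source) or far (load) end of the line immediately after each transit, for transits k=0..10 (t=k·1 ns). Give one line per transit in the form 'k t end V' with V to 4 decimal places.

Γ_L=0.142857, Γ_S=-0.714286; launch V₁=1·150/175=0.857143
k=0 src: V=0.8571
k=1 load: inc=0.857143, refl=0.857143·0.142857=0.1224; V=0.000000+0.857143+0.122449=0.9796
k=2 src: inc=0.122449, refl=0.122449·-0.714286=-0.0875; V=0.857143+0.122449+-0.087464=0.8921
k=3 load: inc=-0.087464, refl=-0.087464·0.142857=-0.0125; V=0.979592+-0.087464+-0.012495=0.8796
k=4 src: inc=-0.012495, refl=-0.012495·-0.714286=0.0089; V=0.892128+-0.012495+0.008925=0.8886
k=5 load: inc=0.008925, refl=0.008925·0.142857=0.0013; V=0.879633+0.008925+0.001275=0.8898
k=6 src: inc=0.001275, refl=0.001275·-0.714286=-0.0009; V=0.888558+0.001275+-0.000911=0.8889
k=7 load: inc=-0.000911, refl=-0.000911·0.142857=-0.0001; V=0.889833+-0.000911+-0.000130=0.8888
k=8 src: inc=-0.000130, refl=-0.000130·-0.714286=0.0001; V=0.888923+-0.000130+0.000093=0.8889
k=9 load: inc=0.000093, refl=0.000093·0.142857=0.0000; V=0.888793+0.000093+0.000013=0.8889
k=10 src: inc=0.000013, refl=0.000013·-0.714286=-0.0000; V=0.888885+0.000013+-0.000009=0.8889

0 0 source 0.8571
1 1 load 0.9796
2 2 source 0.8921
3 3 load 0.8796
4 4 source 0.8886
5 5 load 0.8898
6 6 source 0.8889
7 7 load 0.8888
8 8 source 0.8889
9 9 load 0.8889
10 10 source 0.8889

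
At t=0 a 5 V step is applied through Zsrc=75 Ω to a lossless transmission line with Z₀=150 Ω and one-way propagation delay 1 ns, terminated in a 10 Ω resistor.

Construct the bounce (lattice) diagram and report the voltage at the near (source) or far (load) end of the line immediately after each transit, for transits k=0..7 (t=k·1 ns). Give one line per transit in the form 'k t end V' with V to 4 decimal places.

Γ_L=-0.875000, Γ_S=-0.333333; launch V₁=5·150/225=3.333333
k=0 src: V=3.3333
k=1 load: inc=3.333333, refl=3.333333·-0.875000=-2.9167; V=0.000000+3.333333+-2.916667=0.4167
k=2 src: inc=-2.916667, refl=-2.916667·-0.333333=0.9722; V=3.333333+-2.916667+0.972222=1.3889
k=3 load: inc=0.972222, refl=0.972222·-0.875000=-0.8507; V=0.416667+0.972222+-0.850694=0.5382
k=4 src: inc=-0.850694, refl=-0.850694·-0.333333=0.2836; V=1.388889+-0.850694+0.283565=0.8218
k=5 load: inc=0.283565, refl=0.283565·-0.875000=-0.2481; V=0.538194+0.283565+-0.248119=0.5736
k=6 src: inc=-0.248119, refl=-0.248119·-0.333333=0.0827; V=0.821759+-0.248119+0.082706=0.6563
k=7 load: inc=0.082706, refl=0.082706·-0.875000=-0.0724; V=0.573640+0.082706+-0.072368=0.5840

0 0 source 3.3333
1 1 load 0.4167
2 2 source 1.3889
3 3 load 0.5382
4 4 source 0.8218
5 5 load 0.5736
6 6 source 0.6563
7 7 load 0.5840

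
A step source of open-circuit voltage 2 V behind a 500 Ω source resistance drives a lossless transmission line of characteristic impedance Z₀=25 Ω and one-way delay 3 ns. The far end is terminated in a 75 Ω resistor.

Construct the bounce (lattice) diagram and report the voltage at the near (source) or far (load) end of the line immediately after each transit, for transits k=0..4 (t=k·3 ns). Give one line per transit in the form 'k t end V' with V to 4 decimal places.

Γ_L=0.500000, Γ_S=0.904762; launch V₁=2·25/525=0.095238
k=0 src: V=0.0952
k=1 load: inc=0.095238, refl=0.095238·0.500000=0.0476; V=0.000000+0.095238+0.047619=0.1429
k=2 src: inc=0.047619, refl=0.047619·0.904762=0.0431; V=0.095238+0.047619+0.043084=0.1859
k=3 load: inc=0.043084, refl=0.043084·0.500000=0.0215; V=0.142857+0.043084+0.021542=0.2075
k=4 src: inc=0.021542, refl=0.021542·0.904762=0.0195; V=0.185941+0.021542+0.019490=0.2270

0 0 source 0.0952
1 3 load 0.1429
2 6 source 0.1859
3 9 load 0.2075
4 12 source 0.2270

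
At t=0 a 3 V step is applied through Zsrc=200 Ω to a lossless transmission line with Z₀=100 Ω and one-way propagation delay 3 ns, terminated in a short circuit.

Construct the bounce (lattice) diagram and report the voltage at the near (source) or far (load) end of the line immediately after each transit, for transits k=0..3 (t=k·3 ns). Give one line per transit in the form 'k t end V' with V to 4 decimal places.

0 0 source 1.0000
1 3 load 0.0000
2 6 source -0.3333
3 9 load 0.0000

Γ_L=-1.000000, Γ_S=0.333333; launch V₁=3·100/300=1.000000
k=0 src: V=1.0000
k=1 load: inc=1.000000, refl=1.000000·-1.000000=-1.0000; V=0.000000+1.000000+-1.000000=0.0000
k=2 src: inc=-1.000000, refl=-1.000000·0.333333=-0.3333; V=1.000000+-1.000000+-0.333333=-0.3333
k=3 load: inc=-0.333333, refl=-0.333333·-1.000000=0.3333; V=0.000000+-0.333333+0.333333=0.0000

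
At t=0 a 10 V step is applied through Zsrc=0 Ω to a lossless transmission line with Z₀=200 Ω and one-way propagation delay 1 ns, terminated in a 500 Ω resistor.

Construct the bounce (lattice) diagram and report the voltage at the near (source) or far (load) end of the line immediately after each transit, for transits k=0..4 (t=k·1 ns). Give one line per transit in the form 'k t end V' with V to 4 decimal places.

Γ_L=0.428571, Γ_S=-1.000000; launch V₁=10·200/200=10.000000
k=0 src: V=10.0000
k=1 load: inc=10.000000, refl=10.000000·0.428571=4.2857; V=0.000000+10.000000+4.285714=14.2857
k=2 src: inc=4.285714, refl=4.285714·-1.000000=-4.2857; V=10.000000+4.285714+-4.285714=10.0000
k=3 load: inc=-4.285714, refl=-4.285714·0.428571=-1.8367; V=14.285714+-4.285714+-1.836735=8.1633
k=4 src: inc=-1.836735, refl=-1.836735·-1.000000=1.8367; V=10.000000+-1.836735+1.836735=10.0000

0 0 source 10.0000
1 1 load 14.2857
2 2 source 10.0000
3 3 load 8.1633
4 4 source 10.0000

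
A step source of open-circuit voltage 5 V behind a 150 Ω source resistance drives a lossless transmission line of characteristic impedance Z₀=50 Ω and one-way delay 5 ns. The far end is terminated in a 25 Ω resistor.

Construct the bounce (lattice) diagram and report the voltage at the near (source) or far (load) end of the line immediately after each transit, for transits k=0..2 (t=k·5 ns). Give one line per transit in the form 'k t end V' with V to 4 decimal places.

0 0 source 1.2500
1 5 load 0.8333
2 10 source 0.6250

Γ_L=-0.333333, Γ_S=0.500000; launch V₁=5·50/200=1.250000
k=0 src: V=1.2500
k=1 load: inc=1.250000, refl=1.250000·-0.333333=-0.4167; V=0.000000+1.250000+-0.416667=0.8333
k=2 src: inc=-0.416667, refl=-0.416667·0.500000=-0.2083; V=1.250000+-0.416667+-0.208333=0.6250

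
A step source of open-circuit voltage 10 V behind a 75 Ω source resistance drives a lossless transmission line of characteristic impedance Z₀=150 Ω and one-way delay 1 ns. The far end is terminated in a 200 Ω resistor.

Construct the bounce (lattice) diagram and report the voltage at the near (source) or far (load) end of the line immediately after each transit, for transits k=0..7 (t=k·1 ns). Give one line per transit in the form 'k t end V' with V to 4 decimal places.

Γ_L=0.142857, Γ_S=-0.333333; launch V₁=10·150/225=6.666667
k=0 src: V=6.6667
k=1 load: inc=6.666667, refl=6.666667·0.142857=0.9524; V=0.000000+6.666667+0.952381=7.6190
k=2 src: inc=0.952381, refl=0.952381·-0.333333=-0.3175; V=6.666667+0.952381+-0.317460=7.3016
k=3 load: inc=-0.317460, refl=-0.317460·0.142857=-0.0454; V=7.619048+-0.317460+-0.045351=7.2562
k=4 src: inc=-0.045351, refl=-0.045351·-0.333333=0.0151; V=7.301587+-0.045351+0.015117=7.2714
k=5 load: inc=0.015117, refl=0.015117·0.142857=0.0022; V=7.256236+0.015117+0.002160=7.2735
k=6 src: inc=0.002160, refl=0.002160·-0.333333=-0.0007; V=7.271353+0.002160+-0.000720=7.2728
k=7 load: inc=-0.000720, refl=-0.000720·0.142857=-0.0001; V=7.273513+-0.000720+-0.000103=7.2727

0 0 source 6.6667
1 1 load 7.6190
2 2 source 7.3016
3 3 load 7.2562
4 4 source 7.2714
5 5 load 7.2735
6 6 source 7.2728
7 7 load 7.2727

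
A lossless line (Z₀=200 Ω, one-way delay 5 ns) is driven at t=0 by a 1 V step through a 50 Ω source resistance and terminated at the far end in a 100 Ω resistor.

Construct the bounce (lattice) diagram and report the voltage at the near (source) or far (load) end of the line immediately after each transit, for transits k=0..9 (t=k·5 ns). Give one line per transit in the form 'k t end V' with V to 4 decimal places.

Γ_L=-0.333333, Γ_S=-0.600000; launch V₁=1·200/250=0.800000
k=0 src: V=0.8000
k=1 load: inc=0.800000, refl=0.800000·-0.333333=-0.2667; V=0.000000+0.800000+-0.266667=0.5333
k=2 src: inc=-0.266667, refl=-0.266667·-0.600000=0.1600; V=0.800000+-0.266667+0.160000=0.6933
k=3 load: inc=0.160000, refl=0.160000·-0.333333=-0.0533; V=0.533333+0.160000+-0.053333=0.6400
k=4 src: inc=-0.053333, refl=-0.053333·-0.600000=0.0320; V=0.693333+-0.053333+0.032000=0.6720
k=5 load: inc=0.032000, refl=0.032000·-0.333333=-0.0107; V=0.640000+0.032000+-0.010667=0.6613
k=6 src: inc=-0.010667, refl=-0.010667·-0.600000=0.0064; V=0.672000+-0.010667+0.006400=0.6677
k=7 load: inc=0.006400, refl=0.006400·-0.333333=-0.0021; V=0.661333+0.006400+-0.002133=0.6656
k=8 src: inc=-0.002133, refl=-0.002133·-0.600000=0.0013; V=0.667733+-0.002133+0.001280=0.6669
k=9 load: inc=0.001280, refl=0.001280·-0.333333=-0.0004; V=0.665600+0.001280+-0.000427=0.6665

0 0 source 0.8000
1 5 load 0.5333
2 10 source 0.6933
3 15 load 0.6400
4 20 source 0.6720
5 25 load 0.6613
6 30 source 0.6677
7 35 load 0.6656
8 40 source 0.6669
9 45 load 0.6665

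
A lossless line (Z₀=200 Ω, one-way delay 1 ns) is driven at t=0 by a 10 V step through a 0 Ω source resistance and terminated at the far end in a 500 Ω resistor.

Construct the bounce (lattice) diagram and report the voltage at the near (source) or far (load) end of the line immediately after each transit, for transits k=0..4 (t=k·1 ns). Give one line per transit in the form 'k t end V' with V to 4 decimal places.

Γ_L=0.428571, Γ_S=-1.000000; launch V₁=10·200/200=10.000000
k=0 src: V=10.0000
k=1 load: inc=10.000000, refl=10.000000·0.428571=4.2857; V=0.000000+10.000000+4.285714=14.2857
k=2 src: inc=4.285714, refl=4.285714·-1.000000=-4.2857; V=10.000000+4.285714+-4.285714=10.0000
k=3 load: inc=-4.285714, refl=-4.285714·0.428571=-1.8367; V=14.285714+-4.285714+-1.836735=8.1633
k=4 src: inc=-1.836735, refl=-1.836735·-1.000000=1.8367; V=10.000000+-1.836735+1.836735=10.0000

0 0 source 10.0000
1 1 load 14.2857
2 2 source 10.0000
3 3 load 8.1633
4 4 source 10.0000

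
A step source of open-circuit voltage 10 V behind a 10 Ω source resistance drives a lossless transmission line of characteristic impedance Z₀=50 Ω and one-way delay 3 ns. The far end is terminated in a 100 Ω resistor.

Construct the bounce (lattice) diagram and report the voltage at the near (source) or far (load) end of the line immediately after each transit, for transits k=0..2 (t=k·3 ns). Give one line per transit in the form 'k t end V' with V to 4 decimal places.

0 0 source 8.3333
1 3 load 11.1111
2 6 source 9.2593

Γ_L=0.333333, Γ_S=-0.666667; launch V₁=10·50/60=8.333333
k=0 src: V=8.3333
k=1 load: inc=8.333333, refl=8.333333·0.333333=2.7778; V=0.000000+8.333333+2.777778=11.1111
k=2 src: inc=2.777778, refl=2.777778·-0.666667=-1.8519; V=8.333333+2.777778+-1.851852=9.2593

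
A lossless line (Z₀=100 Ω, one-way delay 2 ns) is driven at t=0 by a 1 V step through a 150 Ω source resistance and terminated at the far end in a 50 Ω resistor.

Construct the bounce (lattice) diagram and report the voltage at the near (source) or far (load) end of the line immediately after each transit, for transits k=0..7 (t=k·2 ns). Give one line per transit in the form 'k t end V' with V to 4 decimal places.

Γ_L=-0.333333, Γ_S=0.200000; launch V₁=1·100/250=0.400000
k=0 src: V=0.4000
k=1 load: inc=0.400000, refl=0.400000·-0.333333=-0.1333; V=0.000000+0.400000+-0.133333=0.2667
k=2 src: inc=-0.133333, refl=-0.133333·0.200000=-0.0267; V=0.400000+-0.133333+-0.026667=0.2400
k=3 load: inc=-0.026667, refl=-0.026667·-0.333333=0.0089; V=0.266667+-0.026667+0.008889=0.2489
k=4 src: inc=0.008889, refl=0.008889·0.200000=0.0018; V=0.240000+0.008889+0.001778=0.2507
k=5 load: inc=0.001778, refl=0.001778·-0.333333=-0.0006; V=0.248889+0.001778+-0.000593=0.2501
k=6 src: inc=-0.000593, refl=-0.000593·0.200000=-0.0001; V=0.250667+-0.000593+-0.000119=0.2500
k=7 load: inc=-0.000119, refl=-0.000119·-0.333333=0.0000; V=0.250074+-0.000119+0.000040=0.2500

0 0 source 0.4000
1 2 load 0.2667
2 4 source 0.2400
3 6 load 0.2489
4 8 source 0.2507
5 10 load 0.2501
6 12 source 0.2500
7 14 load 0.2500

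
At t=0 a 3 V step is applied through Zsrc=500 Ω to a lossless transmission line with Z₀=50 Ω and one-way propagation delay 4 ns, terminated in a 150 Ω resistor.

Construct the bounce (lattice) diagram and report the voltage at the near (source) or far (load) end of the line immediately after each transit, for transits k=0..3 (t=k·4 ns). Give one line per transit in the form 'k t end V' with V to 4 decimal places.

0 0 source 0.2727
1 4 load 0.4091
2 8 source 0.5207
3 12 load 0.5764

Γ_L=0.500000, Γ_S=0.818182; launch V₁=3·50/550=0.272727
k=0 src: V=0.2727
k=1 load: inc=0.272727, refl=0.272727·0.500000=0.1364; V=0.000000+0.272727+0.136364=0.4091
k=2 src: inc=0.136364, refl=0.136364·0.818182=0.1116; V=0.272727+0.136364+0.111570=0.5207
k=3 load: inc=0.111570, refl=0.111570·0.500000=0.0558; V=0.409091+0.111570+0.055785=0.5764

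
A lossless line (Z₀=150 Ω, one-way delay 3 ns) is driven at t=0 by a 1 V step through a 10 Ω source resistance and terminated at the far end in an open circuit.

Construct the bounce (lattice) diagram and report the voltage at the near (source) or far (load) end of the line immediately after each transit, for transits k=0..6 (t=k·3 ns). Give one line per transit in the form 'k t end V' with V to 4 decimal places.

Γ_L=1.000000, Γ_S=-0.875000; launch V₁=1·150/160=0.937500
k=0 src: V=0.9375
k=1 load: inc=0.937500, refl=0.937500·1.000000=0.9375; V=0.000000+0.937500+0.937500=1.8750
k=2 src: inc=0.937500, refl=0.937500·-0.875000=-0.8203; V=0.937500+0.937500+-0.820312=1.0547
k=3 load: inc=-0.820312, refl=-0.820312·1.000000=-0.8203; V=1.875000+-0.820312+-0.820312=0.2344
k=4 src: inc=-0.820312, refl=-0.820312·-0.875000=0.7178; V=1.054688+-0.820312+0.717773=0.9521
k=5 load: inc=0.717773, refl=0.717773·1.000000=0.7178; V=0.234375+0.717773+0.717773=1.6699
k=6 src: inc=0.717773, refl=0.717773·-0.875000=-0.6281; V=0.952148+0.717773+-0.628052=1.0419

0 0 source 0.9375
1 3 load 1.8750
2 6 source 1.0547
3 9 load 0.2344
4 12 source 0.9521
5 15 load 1.6699
6 18 source 1.0419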